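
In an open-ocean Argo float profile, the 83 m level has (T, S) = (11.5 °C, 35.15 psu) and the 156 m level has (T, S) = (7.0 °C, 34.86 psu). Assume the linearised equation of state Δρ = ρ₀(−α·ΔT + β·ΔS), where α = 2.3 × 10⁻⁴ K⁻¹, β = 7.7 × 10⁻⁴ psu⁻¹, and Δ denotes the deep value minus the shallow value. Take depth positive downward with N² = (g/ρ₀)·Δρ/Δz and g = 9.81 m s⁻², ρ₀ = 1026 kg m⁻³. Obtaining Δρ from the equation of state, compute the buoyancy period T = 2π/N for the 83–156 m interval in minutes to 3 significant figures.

ΔT = -4.5 K, ΔS = -0.29 psu (deep − shallow).
Δρ/ρ₀ = −αΔT + βΔS = 1.035 × 10⁻³ − 2.233 × 10⁻⁴ = 8.117 × 10⁻⁴, so Δρ ≈ 0.8328 kg m⁻³.
N² = (g/ρ₀)·Δρ/Δz = g·(Δρ/ρ₀)/Δz = 9.81 × 8.117 × 10⁻⁴ / 73 = 1.0908 × 10⁻⁴ s⁻².
N = √(1.0908 × 10⁻⁴) = 0.010444 rad s⁻¹ → T = 2π/N = 601.61 s = 10.027 min ≈ 10.0 min.

10.0 min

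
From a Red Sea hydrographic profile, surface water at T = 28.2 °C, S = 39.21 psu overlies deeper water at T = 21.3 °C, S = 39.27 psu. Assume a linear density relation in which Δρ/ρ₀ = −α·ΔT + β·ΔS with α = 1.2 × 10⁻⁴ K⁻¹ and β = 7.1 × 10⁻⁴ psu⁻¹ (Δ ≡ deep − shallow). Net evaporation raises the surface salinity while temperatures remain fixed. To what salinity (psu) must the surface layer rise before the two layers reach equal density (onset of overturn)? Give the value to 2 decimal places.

40.44 psu

Neutral buoyancy requires −α(T_deep − T_surf) + β(S_deep − S_surf′) = 0.
S_surf′ = S_deep − (α/β)·ΔT = 39.27 − (1.2 × 10⁻⁴/7.1 × 10⁻⁴)·(-6.9) = 40.4362 psu.
Increase required: 40.4362 − 39.21 = 1.2262 psu.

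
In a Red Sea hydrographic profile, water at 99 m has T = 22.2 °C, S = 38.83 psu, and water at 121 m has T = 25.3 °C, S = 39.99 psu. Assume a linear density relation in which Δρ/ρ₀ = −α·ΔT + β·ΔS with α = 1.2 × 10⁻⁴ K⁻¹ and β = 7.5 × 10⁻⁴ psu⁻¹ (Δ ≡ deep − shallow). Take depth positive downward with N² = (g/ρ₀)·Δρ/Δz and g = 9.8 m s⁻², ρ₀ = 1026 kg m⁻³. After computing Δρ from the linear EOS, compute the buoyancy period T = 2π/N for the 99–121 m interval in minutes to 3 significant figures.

ΔT = +3.1 K, ΔS = +1.16 psu (deep − shallow).
Δρ/ρ₀ = −αΔT + βΔS = -3.72 × 10⁻⁴ + 8.70 × 10⁻⁴ = 4.98 × 10⁻⁴, so Δρ ≈ 0.5109 kg m⁻³.
N² = (g/ρ₀)·Δρ/Δz = g·(Δρ/ρ₀)/Δz = 9.8 × 4.98 × 10⁻⁴ / 22 = 2.2184 × 10⁻⁴ s⁻².
N = √(2.2184 × 10⁻⁴) = 0.014894 rad s⁻¹ → T = 2π/N = 421.86 s = 7.0310 min ≈ 7.03 min.

7.03 min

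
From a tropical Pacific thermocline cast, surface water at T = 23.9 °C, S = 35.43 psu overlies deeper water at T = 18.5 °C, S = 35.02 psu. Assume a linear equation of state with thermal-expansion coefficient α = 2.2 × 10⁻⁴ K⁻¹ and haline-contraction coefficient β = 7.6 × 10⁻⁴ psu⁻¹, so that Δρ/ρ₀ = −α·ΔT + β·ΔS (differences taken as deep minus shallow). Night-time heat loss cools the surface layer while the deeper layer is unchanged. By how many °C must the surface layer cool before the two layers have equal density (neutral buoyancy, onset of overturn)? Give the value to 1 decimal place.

Neutral buoyancy requires Δρ = 0, i.e. −α(T_deep − T_surf′) + β(S_deep − S_surf) = 0.
T_surf′ = T_deep − (β/α)·ΔS = 18.5 − (7.6 × 10⁻⁴/2.2 × 10⁻⁴)·(-0.41) = 19.916 °C.
Cooling required: 23.9 − (19.916) = 3.984 °C.

4.0 °C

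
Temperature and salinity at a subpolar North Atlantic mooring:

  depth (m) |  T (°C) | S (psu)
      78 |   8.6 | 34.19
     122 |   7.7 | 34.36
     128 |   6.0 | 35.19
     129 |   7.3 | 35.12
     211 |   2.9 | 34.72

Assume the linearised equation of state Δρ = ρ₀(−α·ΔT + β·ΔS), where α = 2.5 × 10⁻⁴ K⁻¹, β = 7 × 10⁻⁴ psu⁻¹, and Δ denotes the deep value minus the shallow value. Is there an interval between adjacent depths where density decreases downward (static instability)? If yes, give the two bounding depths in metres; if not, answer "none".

128–129 m

Evaluate Δρ/ρ₀ = −αΔT + βΔS across each adjacent pair:
  78–122 m: −αΔT+βΔS = −(2.5 × 10⁻⁴)(-0.9)+(7 × 10⁻⁴)(+0.17) = 3.4 × 10⁻⁴ → stable
  122–128 m: −αΔT+βΔS = −(2.5 × 10⁻⁴)(-1.7)+(7 × 10⁻⁴)(+0.83) = 1.0 × 10⁻³ → stable
  128–129 m: −αΔT+βΔS = −(2.5 × 10⁻⁴)(+1.3)+(7 × 10⁻⁴)(-0.07) = -3.7 × 10⁻⁴ → UNSTABLE
  129–211 m: −αΔT+βΔS = −(2.5 × 10⁻⁴)(-4.4)+(7 × 10⁻⁴)(-0.40) = 8.2 × 10⁻⁴ → stable
The 128–129 m interval has Δρ < 0: lighter water underlies denser water.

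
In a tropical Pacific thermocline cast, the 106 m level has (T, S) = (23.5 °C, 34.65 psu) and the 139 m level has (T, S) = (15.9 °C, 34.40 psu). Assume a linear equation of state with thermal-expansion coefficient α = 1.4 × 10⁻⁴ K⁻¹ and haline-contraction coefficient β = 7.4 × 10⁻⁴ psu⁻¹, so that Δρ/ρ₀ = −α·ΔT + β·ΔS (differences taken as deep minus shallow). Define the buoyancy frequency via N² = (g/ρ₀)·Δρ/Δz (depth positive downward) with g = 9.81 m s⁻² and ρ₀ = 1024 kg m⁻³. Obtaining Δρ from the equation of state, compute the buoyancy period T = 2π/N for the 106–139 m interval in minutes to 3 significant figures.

ΔT = -7.6 K, ΔS = -0.25 psu (deep − shallow).
Δρ/ρ₀ = −αΔT + βΔS = 1.064 × 10⁻³ − 1.85 × 10⁻⁴ = 8.79 × 10⁻⁴, so Δρ ≈ 0.9001 kg m⁻³.
N² = (g/ρ₀)·Δρ/Δz = g·(Δρ/ρ₀)/Δz = 9.81 × 8.79 × 10⁻⁴ / 33 = 2.6130 × 10⁻⁴ s⁻².
N = √(2.6130 × 10⁻⁴) = 0.016165 rad s⁻¹ → T = 2π/N = 388.69 s = 6.4782 min ≈ 6.48 min.

6.48 min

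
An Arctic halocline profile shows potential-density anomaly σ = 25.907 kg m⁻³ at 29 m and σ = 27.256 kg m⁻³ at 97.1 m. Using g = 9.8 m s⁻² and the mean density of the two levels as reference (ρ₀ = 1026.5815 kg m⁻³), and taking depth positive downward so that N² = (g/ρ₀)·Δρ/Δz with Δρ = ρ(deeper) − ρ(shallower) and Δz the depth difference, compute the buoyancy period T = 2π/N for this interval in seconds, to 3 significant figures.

457 s

Δρ = 1027.256 − 1025.907 = 1.349 kg m⁻³ over Δz = 97.1 − 29 = 68.1 m.
N² = (9.8/1026.5815) × (1.349/68.1) = 1.8910 × 10⁻⁴ s⁻².
N = √(1.8910 × 10⁻⁴) = 0.013751 rad s⁻¹, so T = 2π/N = 456.93 s ≈ 457 s.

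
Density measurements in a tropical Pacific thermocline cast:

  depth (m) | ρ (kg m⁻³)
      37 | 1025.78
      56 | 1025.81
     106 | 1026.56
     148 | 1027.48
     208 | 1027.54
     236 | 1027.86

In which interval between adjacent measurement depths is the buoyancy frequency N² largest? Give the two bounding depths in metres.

Compute the density gradient over each adjacent pair:
  37–56 m: Δρ/Δz = 0.03/19 = 1.6 × 10⁻³ kg m⁻⁴
  56–106 m: Δρ/Δz = 0.75/50 = 0.015 kg m⁻⁴
  106–148 m: Δρ/Δz = 0.92/42 = 0.022 kg m⁻⁴
  148–208 m: Δρ/Δz = 0.06/60 = 1.0 × 10⁻³ kg m⁻⁴
  208–236 m: Δρ/Δz = 0.32/28 = 0.011 kg m⁻⁴
The largest gradient is in the 106–148 m interval — the pycnocline.

106–148 m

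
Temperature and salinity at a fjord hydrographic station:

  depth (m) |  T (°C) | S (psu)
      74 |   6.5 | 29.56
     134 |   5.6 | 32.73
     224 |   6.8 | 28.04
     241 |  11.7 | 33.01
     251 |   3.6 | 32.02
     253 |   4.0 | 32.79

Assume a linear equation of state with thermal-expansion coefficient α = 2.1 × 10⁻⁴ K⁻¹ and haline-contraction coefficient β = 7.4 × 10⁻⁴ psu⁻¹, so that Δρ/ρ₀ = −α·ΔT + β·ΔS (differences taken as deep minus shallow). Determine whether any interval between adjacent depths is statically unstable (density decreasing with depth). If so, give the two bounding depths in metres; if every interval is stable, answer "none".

Evaluate Δρ/ρ₀ = −αΔT + βΔS across each adjacent pair:
  74–134 m: −αΔT+βΔS = −(2.1 × 10⁻⁴)(-0.9)+(7.4 × 10⁻⁴)(+3.17) = 2.5 × 10⁻³ → stable
  134–224 m: −αΔT+βΔS = −(2.1 × 10⁻⁴)(+1.2)+(7.4 × 10⁻⁴)(-4.69) = -3.7 × 10⁻³ → UNSTABLE
  224–241 m: −αΔT+βΔS = −(2.1 × 10⁻⁴)(+4.9)+(7.4 × 10⁻⁴)(+4.97) = 2.6 × 10⁻³ → stable
  241–251 m: −αΔT+βΔS = −(2.1 × 10⁻⁴)(-8.1)+(7.4 × 10⁻⁴)(-0.99) = 9.7 × 10⁻⁴ → stable
  251–253 m: −αΔT+βΔS = −(2.1 × 10⁻⁴)(+0.4)+(7.4 × 10⁻⁴)(+0.77) = 4.9 × 10⁻⁴ → stable
The 134–224 m interval has Δρ < 0: lighter water underlies denser water.

134–224 m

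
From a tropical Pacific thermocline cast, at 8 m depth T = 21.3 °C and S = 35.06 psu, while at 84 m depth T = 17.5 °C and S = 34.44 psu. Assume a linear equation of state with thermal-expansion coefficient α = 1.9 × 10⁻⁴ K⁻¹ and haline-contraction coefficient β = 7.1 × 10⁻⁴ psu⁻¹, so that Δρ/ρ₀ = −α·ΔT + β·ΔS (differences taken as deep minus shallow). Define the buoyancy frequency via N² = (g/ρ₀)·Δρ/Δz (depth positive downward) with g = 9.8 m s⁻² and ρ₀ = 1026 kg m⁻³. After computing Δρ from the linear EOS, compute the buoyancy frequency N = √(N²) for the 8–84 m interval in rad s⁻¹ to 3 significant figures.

ΔT = -3.8 K, ΔS = -0.62 psu (deep − shallow).
Δρ/ρ₀ = −αΔT + βΔS = 7.22 × 10⁻⁴ − 4.402 × 10⁻⁴ = 2.818 × 10⁻⁴, so Δρ ≈ 0.2891 kg m⁻³.
N² = (g/ρ₀)·Δρ/Δz = g·(Δρ/ρ₀)/Δz = 9.8 × 2.818 × 10⁻⁴ / 76 = 3.6337 × 10⁻⁵ s⁻².
N = √(3.6337 × 10⁻⁵) = 6.0280 × 10⁻³ rad s⁻¹ ≈ 6.03 × 10⁻³ rad s⁻¹.

6.03 × 10⁻³ rad s⁻¹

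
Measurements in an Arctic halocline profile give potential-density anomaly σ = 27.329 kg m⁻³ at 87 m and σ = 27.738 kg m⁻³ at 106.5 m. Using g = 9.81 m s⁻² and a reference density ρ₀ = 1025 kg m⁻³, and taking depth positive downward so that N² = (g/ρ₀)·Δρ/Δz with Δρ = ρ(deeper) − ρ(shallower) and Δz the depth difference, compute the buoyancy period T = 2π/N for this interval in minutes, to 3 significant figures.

Δρ = 1027.738 − 1027.329 = 0.409 kg m⁻³ over Δz = 106.5 − 87 = 19.5 m.
N² = (9.81/1025) × (0.409/19.5) = 2.0074 × 10⁻⁴ s⁻².
N = √(2.0074 × 10⁻⁴) = 0.014168 rad s⁻¹, so T = 2π/N = 443.48 s = 7.3913 min ≈ 7.39 min.

7.39 min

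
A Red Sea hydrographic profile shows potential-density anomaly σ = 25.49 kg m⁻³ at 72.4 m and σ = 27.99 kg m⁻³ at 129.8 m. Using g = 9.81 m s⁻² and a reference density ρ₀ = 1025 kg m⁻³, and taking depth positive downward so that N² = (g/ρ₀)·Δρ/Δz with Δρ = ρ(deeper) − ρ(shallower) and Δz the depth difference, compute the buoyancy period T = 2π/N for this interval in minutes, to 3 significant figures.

Δρ = 1027.99 − 1025.49 = 2.50 kg m⁻³ over Δz = 129.8 − 72.4 = 57.4 m.
N² = (9.81/1025) × (2.50/57.4) = 4.1684 × 10⁻⁴ s⁻².
N = √(4.1684 × 10⁻⁴) = 0.020417 rad s⁻¹, so T = 2π/N = 307.74 s = 5.1290 min ≈ 5.13 min.
N² > 0, so the interval is statically stable.

5.13 min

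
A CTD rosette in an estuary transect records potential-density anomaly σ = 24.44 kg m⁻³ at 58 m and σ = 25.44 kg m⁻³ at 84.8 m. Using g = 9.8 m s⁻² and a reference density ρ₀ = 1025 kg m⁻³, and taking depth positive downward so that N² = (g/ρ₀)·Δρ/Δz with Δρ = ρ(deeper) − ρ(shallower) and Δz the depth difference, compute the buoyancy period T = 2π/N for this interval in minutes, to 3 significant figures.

Δρ = 1025.44 − 1024.44 = 1.00 kg m⁻³ over Δz = 84.8 − 58 = 26.8 m.
N² = (9.8/1025) × (1.00/26.8) = 3.5675 × 10⁻⁴ s⁻².
N = √(3.5675 × 10⁻⁴) = 0.018888 rad s⁻¹, so T = 2π/N = 332.65 s = 5.5442 min ≈ 5.54 min.
N² > 0, so the interval is statically stable.

5.54 min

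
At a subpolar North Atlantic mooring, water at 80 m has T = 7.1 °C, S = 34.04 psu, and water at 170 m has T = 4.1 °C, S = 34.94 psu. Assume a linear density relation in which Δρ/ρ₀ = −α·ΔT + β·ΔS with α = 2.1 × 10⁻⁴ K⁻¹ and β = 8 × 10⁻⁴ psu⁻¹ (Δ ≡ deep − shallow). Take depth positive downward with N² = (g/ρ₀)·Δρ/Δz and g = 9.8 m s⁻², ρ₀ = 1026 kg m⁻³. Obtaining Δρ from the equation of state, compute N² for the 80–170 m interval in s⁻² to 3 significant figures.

1.47 × 10⁻⁴ s⁻²

ΔT = -3.0 K, ΔS = +0.90 psu (deep − shallow).
Δρ/ρ₀ = −αΔT + βΔS = 6.30 × 10⁻⁴ + 7.20 × 10⁻⁴ = 1.35 × 10⁻³, so Δρ ≈ 1.385 kg m⁻³.
N² = (g/ρ₀)·Δρ/Δz = g·(Δρ/ρ₀)/Δz = 9.8 × 1.35 × 10⁻³ / 90 = 1.4700 × 10⁻⁴ s⁻² ≈ 1.47 × 10⁻⁴ s⁻².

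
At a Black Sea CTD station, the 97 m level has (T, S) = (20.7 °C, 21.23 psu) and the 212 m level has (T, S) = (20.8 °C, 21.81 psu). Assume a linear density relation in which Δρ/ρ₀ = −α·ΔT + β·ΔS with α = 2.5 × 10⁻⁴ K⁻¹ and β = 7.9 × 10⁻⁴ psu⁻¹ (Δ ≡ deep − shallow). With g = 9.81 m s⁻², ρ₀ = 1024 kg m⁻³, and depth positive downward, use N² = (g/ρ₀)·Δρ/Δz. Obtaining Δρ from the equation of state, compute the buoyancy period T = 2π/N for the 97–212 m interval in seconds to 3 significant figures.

ΔT = +0.1 K, ΔS = +0.58 psu (deep − shallow).
Δρ/ρ₀ = −αΔT + βΔS = -2.50 × 10⁻⁵ + 4.582 × 10⁻⁴ = 4.332 × 10⁻⁴, so Δρ ≈ 0.4436 kg m⁻³.
N² = (g/ρ₀)·Δρ/Δz = g·(Δρ/ρ₀)/Δz = 9.81 × 4.332 × 10⁻⁴ / 115 = 3.6954 × 10⁻⁵ s⁻².
N = √(3.6954 × 10⁻⁵) = 6.0790 × 10⁻³ rad s⁻¹ → T = 2π/N = 1.0336 × 10³ s ≈ 1.03 × 10³ s.

1.03 × 10³ s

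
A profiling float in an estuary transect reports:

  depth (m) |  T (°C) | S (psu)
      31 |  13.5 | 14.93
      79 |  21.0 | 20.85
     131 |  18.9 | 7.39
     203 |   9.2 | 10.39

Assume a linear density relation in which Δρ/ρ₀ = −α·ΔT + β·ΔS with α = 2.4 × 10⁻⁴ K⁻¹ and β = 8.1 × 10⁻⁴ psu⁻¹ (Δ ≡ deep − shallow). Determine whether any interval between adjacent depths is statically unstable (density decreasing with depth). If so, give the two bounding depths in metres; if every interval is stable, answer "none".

79–131 m

Evaluate Δρ/ρ₀ = −αΔT + βΔS across each adjacent pair:
  31–79 m: −αΔT+βΔS = −(2.4 × 10⁻⁴)(+7.5)+(8.1 × 10⁻⁴)(+5.92) = 3.0 × 10⁻³ → stable
  79–131 m: −αΔT+βΔS = −(2.4 × 10⁻⁴)(-2.1)+(8.1 × 10⁻⁴)(-13.46) = -0.010 → UNSTABLE
  131–203 m: −αΔT+βΔS = −(2.4 × 10⁻⁴)(-9.7)+(8.1 × 10⁻⁴)(+3.00) = 4.8 × 10⁻³ → stable
The 79–131 m interval has Δρ < 0: lighter water underlies denser water.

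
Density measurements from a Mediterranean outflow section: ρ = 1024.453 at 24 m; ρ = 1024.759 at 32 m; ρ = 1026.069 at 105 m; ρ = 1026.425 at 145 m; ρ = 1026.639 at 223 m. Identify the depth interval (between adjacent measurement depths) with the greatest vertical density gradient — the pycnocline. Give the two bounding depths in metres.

Compute the density gradient over each adjacent pair:
  24–32 m: Δρ/Δz = 0.306/8 = 0.038 kg m⁻⁴
  32–105 m: Δρ/Δz = 1.310/73 = 0.018 kg m⁻⁴
  105–145 m: Δρ/Δz = 0.356/40 = 8.9 × 10⁻³ kg m⁻⁴
  145–223 m: Δρ/Δz = 0.214/78 = 2.7 × 10⁻³ kg m⁻⁴
The largest gradient is in the 24–32 m interval — the pycnocline.

24–32 m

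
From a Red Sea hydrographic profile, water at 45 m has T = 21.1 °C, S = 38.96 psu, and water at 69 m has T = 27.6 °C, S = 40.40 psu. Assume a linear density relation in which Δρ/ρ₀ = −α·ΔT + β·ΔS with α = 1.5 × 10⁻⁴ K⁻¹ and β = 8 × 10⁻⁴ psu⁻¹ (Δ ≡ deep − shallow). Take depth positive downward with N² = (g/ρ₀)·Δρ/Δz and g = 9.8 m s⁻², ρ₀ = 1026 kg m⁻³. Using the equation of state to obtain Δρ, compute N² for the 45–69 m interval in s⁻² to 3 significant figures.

7.23 × 10⁻⁵ s⁻²

ΔT = +6.5 K, ΔS = +1.44 psu (deep − shallow).
Δρ/ρ₀ = −αΔT + βΔS = -9.75 × 10⁻⁴ + 1.152 × 10⁻³ = 1.77 × 10⁻⁴, so Δρ ≈ 0.1816 kg m⁻³.
N² = (g/ρ₀)·Δρ/Δz = g·(Δρ/ρ₀)/Δz = 9.8 × 1.77 × 10⁻⁴ / 24 = 7.2275 × 10⁻⁵ s⁻² ≈ 7.23 × 10⁻⁵ s⁻².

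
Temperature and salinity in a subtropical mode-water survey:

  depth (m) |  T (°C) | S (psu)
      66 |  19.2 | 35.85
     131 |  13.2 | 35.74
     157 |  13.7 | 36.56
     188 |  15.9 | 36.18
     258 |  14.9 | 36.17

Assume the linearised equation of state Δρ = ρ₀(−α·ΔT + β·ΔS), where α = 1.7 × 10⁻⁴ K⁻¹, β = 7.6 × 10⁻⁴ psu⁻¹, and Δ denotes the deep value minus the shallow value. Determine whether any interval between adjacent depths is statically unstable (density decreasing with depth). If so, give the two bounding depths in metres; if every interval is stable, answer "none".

157–188 m

Evaluate Δρ/ρ₀ = −αΔT + βΔS across each adjacent pair:
  66–131 m: −αΔT+βΔS = −(1.7 × 10⁻⁴)(-6.0)+(7.6 × 10⁻⁴)(-0.11) = 9.4 × 10⁻⁴ → stable
  131–157 m: −αΔT+βΔS = −(1.7 × 10⁻⁴)(+0.5)+(7.6 × 10⁻⁴)(+0.82) = 5.4 × 10⁻⁴ → stable
  157–188 m: −αΔT+βΔS = −(1.7 × 10⁻⁴)(+2.2)+(7.6 × 10⁻⁴)(-0.38) = -6.6 × 10⁻⁴ → UNSTABLE
  188–258 m: −αΔT+βΔS = −(1.7 × 10⁻⁴)(-1.0)+(7.6 × 10⁻⁴)(-0.01) = 1.6 × 10⁻⁴ → stable
The 157–188 m interval has Δρ < 0: lighter water underlies denser water.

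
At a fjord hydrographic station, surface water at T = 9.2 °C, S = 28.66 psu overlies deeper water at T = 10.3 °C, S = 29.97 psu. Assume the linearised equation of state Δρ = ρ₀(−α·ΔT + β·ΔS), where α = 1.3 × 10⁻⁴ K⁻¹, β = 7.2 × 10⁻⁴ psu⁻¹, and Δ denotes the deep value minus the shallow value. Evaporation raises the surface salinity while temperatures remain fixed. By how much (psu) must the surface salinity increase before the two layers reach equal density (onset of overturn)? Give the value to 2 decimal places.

Neutral buoyancy requires −α(T_deep − T_surf) + β(S_deep − S_surf′) = 0.
S_surf′ = S_deep − (α/β)·ΔT = 29.97 − (1.3 × 10⁻⁴/7.2 × 10⁻⁴)·(+1.1) = 29.7714 psu.
Increase required: 29.7714 − 28.66 = 1.1114 psu.

1.11 psu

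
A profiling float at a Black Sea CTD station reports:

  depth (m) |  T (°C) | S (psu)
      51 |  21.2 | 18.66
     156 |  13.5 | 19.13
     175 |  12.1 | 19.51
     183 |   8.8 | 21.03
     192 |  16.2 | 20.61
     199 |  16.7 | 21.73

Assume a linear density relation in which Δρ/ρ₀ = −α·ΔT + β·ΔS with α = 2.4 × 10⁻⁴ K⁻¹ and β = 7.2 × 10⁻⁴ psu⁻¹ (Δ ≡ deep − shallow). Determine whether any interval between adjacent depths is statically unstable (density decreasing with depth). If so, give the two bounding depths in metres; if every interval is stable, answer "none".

Evaluate Δρ/ρ₀ = −αΔT + βΔS across each adjacent pair:
  51–156 m: −αΔT+βΔS = −(2.4 × 10⁻⁴)(-7.7)+(7.2 × 10⁻⁴)(+0.47) = 2.2 × 10⁻³ → stable
  156–175 m: −αΔT+βΔS = −(2.4 × 10⁻⁴)(-1.4)+(7.2 × 10⁻⁴)(+0.38) = 6.1 × 10⁻⁴ → stable
  175–183 m: −αΔT+βΔS = −(2.4 × 10⁻⁴)(-3.3)+(7.2 × 10⁻⁴)(+1.52) = 1.9 × 10⁻³ → stable
  183–192 m: −αΔT+βΔS = −(2.4 × 10⁻⁴)(+7.4)+(7.2 × 10⁻⁴)(-0.42) = -2.1 × 10⁻³ → UNSTABLE
  192–199 m: −αΔT+βΔS = −(2.4 × 10⁻⁴)(+0.5)+(7.2 × 10⁻⁴)(+1.12) = 6.9 × 10⁻⁴ → stable
The 183–192 m interval has Δρ < 0: lighter water underlies denser water.

183–192 m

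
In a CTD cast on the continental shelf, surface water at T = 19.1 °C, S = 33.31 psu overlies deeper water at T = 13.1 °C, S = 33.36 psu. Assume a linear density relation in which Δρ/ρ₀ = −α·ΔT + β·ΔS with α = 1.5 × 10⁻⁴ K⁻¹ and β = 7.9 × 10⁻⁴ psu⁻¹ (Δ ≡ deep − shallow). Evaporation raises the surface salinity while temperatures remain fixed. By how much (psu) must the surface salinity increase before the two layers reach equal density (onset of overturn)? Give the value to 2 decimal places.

1.19 psu

Neutral buoyancy requires −α(T_deep − T_surf) + β(S_deep − S_surf′) = 0.
S_surf′ = S_deep − (α/β)·ΔT = 33.36 − (1.5 × 10⁻⁴/7.9 × 10⁻⁴)·(-6.0) = 34.4992 psu.
Increase required: 34.4992 − 33.31 = 1.1892 psu.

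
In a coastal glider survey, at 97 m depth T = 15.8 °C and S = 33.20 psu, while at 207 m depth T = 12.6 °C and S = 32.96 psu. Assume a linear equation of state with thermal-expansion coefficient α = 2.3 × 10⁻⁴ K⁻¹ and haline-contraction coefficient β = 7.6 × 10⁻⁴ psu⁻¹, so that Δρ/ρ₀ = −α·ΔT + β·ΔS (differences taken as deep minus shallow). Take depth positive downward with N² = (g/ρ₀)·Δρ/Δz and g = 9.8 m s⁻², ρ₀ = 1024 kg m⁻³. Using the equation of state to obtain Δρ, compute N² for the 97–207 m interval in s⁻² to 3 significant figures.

ΔT = -3.2 K, ΔS = -0.24 psu (deep − shallow).
Δρ/ρ₀ = −αΔT + βΔS = 7.36 × 10⁻⁴ − 1.824 × 10⁻⁴ = 5.536 × 10⁻⁴, so Δρ ≈ 0.5669 kg m⁻³.
N² = (g/ρ₀)·Δρ/Δz = g·(Δρ/ρ₀)/Δz = 9.8 × 5.536 × 10⁻⁴ / 110 = 4.9321 × 10⁻⁵ s⁻² ≈ 4.93 × 10⁻⁵ s⁻².

4.93 × 10⁻⁵ s⁻²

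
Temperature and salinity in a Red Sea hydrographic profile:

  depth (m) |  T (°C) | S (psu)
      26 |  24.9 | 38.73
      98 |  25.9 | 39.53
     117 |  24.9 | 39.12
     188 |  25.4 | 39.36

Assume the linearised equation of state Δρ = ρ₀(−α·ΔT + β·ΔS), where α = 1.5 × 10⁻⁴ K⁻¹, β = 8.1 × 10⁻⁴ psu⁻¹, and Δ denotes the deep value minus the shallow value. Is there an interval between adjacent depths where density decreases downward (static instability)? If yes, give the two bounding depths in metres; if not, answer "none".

Evaluate Δρ/ρ₀ = −αΔT + βΔS across each adjacent pair:
  26–98 m: −αΔT+βΔS = −(1.5 × 10⁻⁴)(+1.0)+(8.1 × 10⁻⁴)(+0.80) = 5.0 × 10⁻⁴ → stable
  98–117 m: −αΔT+βΔS = −(1.5 × 10⁻⁴)(-1.0)+(8.1 × 10⁻⁴)(-0.41) = -1.8 × 10⁻⁴ → UNSTABLE
  117–188 m: −αΔT+βΔS = −(1.5 × 10⁻⁴)(+0.5)+(8.1 × 10⁻⁴)(+0.24) = 1.2 × 10⁻⁴ → stable
The 98–117 m interval has Δρ < 0: lighter water underlies denser water.

98–117 m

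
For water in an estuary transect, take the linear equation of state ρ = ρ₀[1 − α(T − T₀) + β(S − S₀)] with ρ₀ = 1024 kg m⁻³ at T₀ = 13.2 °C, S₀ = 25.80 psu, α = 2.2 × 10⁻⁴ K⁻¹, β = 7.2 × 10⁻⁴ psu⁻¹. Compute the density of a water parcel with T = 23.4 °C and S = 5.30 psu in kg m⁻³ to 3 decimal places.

1006.588 kg m⁻³

T − T₀ = +10.2 K, S − S₀ = -20.50 psu.
Bracket = 1 − α·(+10.2) + β·(-20.50) = 1 + (-0.017004) = 0.9829960.
ρ = 1024 × 0.9829960 = 1006.588 kg m⁻³.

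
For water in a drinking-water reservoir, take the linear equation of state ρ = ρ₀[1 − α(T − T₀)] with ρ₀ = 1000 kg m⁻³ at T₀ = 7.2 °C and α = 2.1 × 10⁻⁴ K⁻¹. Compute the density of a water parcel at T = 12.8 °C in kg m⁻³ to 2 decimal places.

998.82 kg m⁻³

T − T₀ = +5.6 K.
Bracket = 1 − α·(+5.6) = 1 + (-1.176 × 10⁻³) = 0.9988240.
ρ = 1000 × 0.9988240 = 998.82 kg m⁻³.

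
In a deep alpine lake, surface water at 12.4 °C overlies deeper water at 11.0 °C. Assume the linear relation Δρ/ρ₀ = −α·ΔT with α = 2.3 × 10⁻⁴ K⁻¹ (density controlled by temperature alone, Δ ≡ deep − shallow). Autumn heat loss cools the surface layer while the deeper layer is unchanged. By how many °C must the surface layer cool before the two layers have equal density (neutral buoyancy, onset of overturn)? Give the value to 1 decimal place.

1.4 °C

With temperature the only control, equal density requires T_surf′ = T_deep.
T_surf′ = 11.0 °C.
Cooling required: 12.4 − 11.0 = 1.4 °C.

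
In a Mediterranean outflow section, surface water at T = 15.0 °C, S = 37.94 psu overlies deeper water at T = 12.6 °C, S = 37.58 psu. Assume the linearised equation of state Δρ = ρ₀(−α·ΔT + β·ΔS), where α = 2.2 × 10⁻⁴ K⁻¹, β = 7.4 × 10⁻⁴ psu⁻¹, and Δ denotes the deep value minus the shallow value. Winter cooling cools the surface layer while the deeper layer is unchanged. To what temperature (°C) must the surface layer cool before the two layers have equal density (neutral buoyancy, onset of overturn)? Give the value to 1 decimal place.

Neutral buoyancy requires Δρ = 0, i.e. −α(T_deep − T_surf′) + β(S_deep − S_surf) = 0.
T_surf′ = T_deep − (β/α)·ΔS = 12.6 − (7.4 × 10⁻⁴/2.2 × 10⁻⁴)·(-0.36) = 13.811 °C.
Cooling required: 15.0 − (13.811) = 1.189 °C.

13.8 °C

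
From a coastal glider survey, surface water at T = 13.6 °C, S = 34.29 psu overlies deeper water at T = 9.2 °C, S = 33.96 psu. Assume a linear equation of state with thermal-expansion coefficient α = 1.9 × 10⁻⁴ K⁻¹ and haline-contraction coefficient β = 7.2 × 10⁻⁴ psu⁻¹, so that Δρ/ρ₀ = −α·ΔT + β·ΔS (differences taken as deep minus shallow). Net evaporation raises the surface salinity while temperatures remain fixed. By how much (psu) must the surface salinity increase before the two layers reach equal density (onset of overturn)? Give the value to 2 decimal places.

0.83 psu

Neutral buoyancy requires −α(T_deep − T_surf) + β(S_deep − S_surf′) = 0.
S_surf′ = S_deep − (α/β)·ΔT = 33.96 − (1.9 × 10⁻⁴/7.2 × 10⁻⁴)·(-4.4) = 35.1211 psu.
Increase required: 35.1211 − 34.29 = 0.8311 psu.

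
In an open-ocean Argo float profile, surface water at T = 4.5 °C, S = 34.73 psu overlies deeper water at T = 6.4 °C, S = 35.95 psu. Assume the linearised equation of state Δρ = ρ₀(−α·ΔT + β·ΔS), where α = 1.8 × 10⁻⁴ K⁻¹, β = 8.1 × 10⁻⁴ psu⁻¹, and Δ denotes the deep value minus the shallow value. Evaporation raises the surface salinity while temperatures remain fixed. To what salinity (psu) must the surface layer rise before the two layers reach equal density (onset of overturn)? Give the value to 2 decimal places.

Neutral buoyancy requires −α(T_deep − T_surf) + β(S_deep − S_surf′) = 0.
S_surf′ = S_deep − (α/β)·ΔT = 35.95 − (1.8 × 10⁻⁴/8.1 × 10⁻⁴)·(+1.9) = 35.5278 psu.
Increase required: 35.5278 − 34.73 = 0.7978 psu.

35.53 psu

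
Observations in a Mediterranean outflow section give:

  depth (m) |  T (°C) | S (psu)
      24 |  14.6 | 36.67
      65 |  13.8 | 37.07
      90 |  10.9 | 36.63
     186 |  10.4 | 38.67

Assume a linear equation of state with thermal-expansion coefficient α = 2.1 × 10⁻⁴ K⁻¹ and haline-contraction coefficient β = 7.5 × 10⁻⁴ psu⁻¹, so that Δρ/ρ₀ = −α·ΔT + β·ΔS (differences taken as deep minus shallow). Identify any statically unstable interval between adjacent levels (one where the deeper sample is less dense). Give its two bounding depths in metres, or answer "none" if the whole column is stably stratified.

Evaluate Δρ/ρ₀ = −αΔT + βΔS across each adjacent pair:
  24–65 m: −αΔT+βΔS = −(2.1 × 10⁻⁴)(-0.8)+(7.5 × 10⁻⁴)(+0.40) = 4.7 × 10⁻⁴ → stable
  65–90 m: −αΔT+βΔS = −(2.1 × 10⁻⁴)(-2.9)+(7.5 × 10⁻⁴)(-0.44) = 2.8 × 10⁻⁴ → stable
  90–186 m: −αΔT+βΔS = −(2.1 × 10⁻⁴)(-0.5)+(7.5 × 10⁻⁴)(+2.04) = 1.6 × 10⁻³ → stable
Every interval has Δρ > 0: the column is stably stratified throughout.

none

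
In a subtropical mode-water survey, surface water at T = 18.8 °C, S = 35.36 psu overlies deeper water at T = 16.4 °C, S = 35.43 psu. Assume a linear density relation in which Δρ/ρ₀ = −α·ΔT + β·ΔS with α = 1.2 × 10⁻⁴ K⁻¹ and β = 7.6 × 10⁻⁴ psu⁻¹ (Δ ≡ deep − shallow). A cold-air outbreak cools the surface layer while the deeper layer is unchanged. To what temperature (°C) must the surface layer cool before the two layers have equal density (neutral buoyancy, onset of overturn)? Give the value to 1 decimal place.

Neutral buoyancy requires Δρ = 0, i.e. −α(T_deep − T_surf′) + β(S_deep − S_surf) = 0.
T_surf′ = T_deep − (β/α)·ΔS = 16.4 − (7.6 × 10⁻⁴/1.2 × 10⁻⁴)·(+0.07) = 15.957 °C.
Cooling required: 18.8 − (15.957) = 2.843 °C.

16.0 °C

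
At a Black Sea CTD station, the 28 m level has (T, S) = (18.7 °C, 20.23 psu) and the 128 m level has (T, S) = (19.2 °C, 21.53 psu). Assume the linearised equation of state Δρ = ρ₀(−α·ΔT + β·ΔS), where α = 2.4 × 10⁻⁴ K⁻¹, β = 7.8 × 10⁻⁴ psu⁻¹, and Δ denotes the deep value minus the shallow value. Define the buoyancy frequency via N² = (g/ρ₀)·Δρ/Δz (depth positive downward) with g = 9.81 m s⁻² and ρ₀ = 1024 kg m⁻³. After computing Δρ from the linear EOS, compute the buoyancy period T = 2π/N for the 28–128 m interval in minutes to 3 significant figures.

ΔT = +0.5 K, ΔS = +1.30 psu (deep − shallow).
Δρ/ρ₀ = −αΔT + βΔS = -1.20 × 10⁻⁴ + 1.014 × 10⁻³ = 8.94 × 10⁻⁴, so Δρ ≈ 0.9155 kg m⁻³.
N² = (g/ρ₀)·Δρ/Δz = g·(Δρ/ρ₀)/Δz = 9.81 × 8.94 × 10⁻⁴ / 100 = 8.7701 × 10⁻⁵ s⁻².
N = √(8.7701 × 10⁻⁵) = 9.3649 × 10⁻³ rad s⁻¹ → T = 2π/N = 670.93 s = 11.182 min ≈ 11.2 min.

11.2 min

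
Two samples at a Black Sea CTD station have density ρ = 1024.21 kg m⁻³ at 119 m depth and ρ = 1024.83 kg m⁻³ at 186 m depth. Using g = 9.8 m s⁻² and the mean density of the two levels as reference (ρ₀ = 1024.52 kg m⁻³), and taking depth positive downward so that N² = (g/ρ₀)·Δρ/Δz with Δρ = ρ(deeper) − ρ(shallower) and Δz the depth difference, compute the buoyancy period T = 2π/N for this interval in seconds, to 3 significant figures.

Δρ = 1024.83 − 1024.21 = 0.62 kg m⁻³ over Δz = 186 − 119 = 67 m.
N² = (9.8/1024.52) × (0.62/67) = 8.8516 × 10⁻⁵ s⁻².
N = √(8.8516 × 10⁻⁵) = 9.4083 × 10⁻³ rad s⁻¹, so T = 2π/N = 667.83 s ≈ 668 s.

668 s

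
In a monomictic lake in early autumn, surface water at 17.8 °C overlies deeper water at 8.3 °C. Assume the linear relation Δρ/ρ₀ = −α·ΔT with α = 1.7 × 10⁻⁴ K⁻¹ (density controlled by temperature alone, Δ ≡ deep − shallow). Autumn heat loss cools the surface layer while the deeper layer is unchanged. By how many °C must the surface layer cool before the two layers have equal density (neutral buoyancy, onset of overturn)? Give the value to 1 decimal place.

With temperature the only control, equal density requires T_surf′ = T_deep.
T_surf′ = 8.3 °C.
Cooling required: 17.8 − 8.3 = 9.5 °C.

9.5 °C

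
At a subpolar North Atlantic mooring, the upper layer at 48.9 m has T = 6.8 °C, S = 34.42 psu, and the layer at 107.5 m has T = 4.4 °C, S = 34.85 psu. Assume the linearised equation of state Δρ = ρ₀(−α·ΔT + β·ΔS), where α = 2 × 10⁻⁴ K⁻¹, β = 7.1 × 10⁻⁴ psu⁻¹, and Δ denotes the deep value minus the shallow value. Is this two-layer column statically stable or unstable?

ΔT = 4.4 − 6.8 = -2.4 K and ΔS = 34.85 − 34.42 = +0.43 psu (deep − shallow).
−αΔT = 4.80 × 10⁻⁴; βΔS = 3.053 × 10⁻⁴; sum Δρ/ρ₀ = 7.853 × 10⁻⁴.
Δρ/ρ₀ > 0, so Δρ > 0: deeper water is denser → statically stable.

stable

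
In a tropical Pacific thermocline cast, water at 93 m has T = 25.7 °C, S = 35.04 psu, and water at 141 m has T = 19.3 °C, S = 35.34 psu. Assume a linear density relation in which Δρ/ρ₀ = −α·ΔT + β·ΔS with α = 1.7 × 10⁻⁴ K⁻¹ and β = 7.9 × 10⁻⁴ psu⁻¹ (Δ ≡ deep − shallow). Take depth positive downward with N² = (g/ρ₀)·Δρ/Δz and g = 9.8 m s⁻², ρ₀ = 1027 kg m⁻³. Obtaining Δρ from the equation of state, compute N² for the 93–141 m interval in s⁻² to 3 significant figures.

ΔT = -6.4 K, ΔS = +0.30 psu (deep − shallow).
Δρ/ρ₀ = −αΔT + βΔS = 1.088 × 10⁻³ + 2.37 × 10⁻⁴ = 1.325 × 10⁻³, so Δρ ≈ 1.361 kg m⁻³.
N² = (g/ρ₀)·Δρ/Δz = g·(Δρ/ρ₀)/Δz = 9.8 × 1.325 × 10⁻³ / 48 = 2.7052 × 10⁻⁴ s⁻² ≈ 2.71 × 10⁻⁴ s⁻².

2.71 × 10⁻⁴ s⁻²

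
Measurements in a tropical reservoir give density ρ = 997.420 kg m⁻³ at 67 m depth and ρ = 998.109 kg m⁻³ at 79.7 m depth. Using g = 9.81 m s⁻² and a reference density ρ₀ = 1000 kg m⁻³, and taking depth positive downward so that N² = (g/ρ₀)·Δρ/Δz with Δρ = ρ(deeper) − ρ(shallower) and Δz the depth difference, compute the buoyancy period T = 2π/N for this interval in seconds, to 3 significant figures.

Δρ = 998.109 − 997.420 = 0.689 kg m⁻³ over Δz = 79.7 − 67 = 12.7 m.
N² = (9.81/1000) × (0.689/12.7) = 5.3221 × 10⁻⁴ s⁻².
N = √(5.3221 × 10⁻⁴) = 0.023070 rad s⁻¹, so T = 2π/N = 272.35 s ≈ 272 s.

272 s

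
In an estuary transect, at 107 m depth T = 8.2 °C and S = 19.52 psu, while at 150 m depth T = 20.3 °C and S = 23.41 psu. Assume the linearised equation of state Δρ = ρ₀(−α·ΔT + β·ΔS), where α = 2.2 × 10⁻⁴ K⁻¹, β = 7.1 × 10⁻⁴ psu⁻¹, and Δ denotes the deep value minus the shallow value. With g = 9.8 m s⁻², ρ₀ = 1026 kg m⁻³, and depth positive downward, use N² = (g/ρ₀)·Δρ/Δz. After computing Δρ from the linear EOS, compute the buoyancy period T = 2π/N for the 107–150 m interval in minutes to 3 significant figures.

21.9 min

ΔT = +12.1 K, ΔS = +3.89 psu (deep − shallow).
Δρ/ρ₀ = −αΔT + βΔS = -2.662 × 10⁻³ + 2.7619 × 10⁻³ = 9.99 × 10⁻⁵, so Δρ ≈ 0.1025 kg m⁻³.
N² = (g/ρ₀)·Δρ/Δz = g·(Δρ/ρ₀)/Δz = 9.8 × 9.99 × 10⁻⁵ / 43 = 2.2768 × 10⁻⁵ s⁻².
N = √(2.2768 × 10⁻⁵) = 4.7716 × 10⁻³ rad s⁻¹ → T = 2π/N = 1.3168 × 10³ s = 21.947 min ≈ 21.9 min.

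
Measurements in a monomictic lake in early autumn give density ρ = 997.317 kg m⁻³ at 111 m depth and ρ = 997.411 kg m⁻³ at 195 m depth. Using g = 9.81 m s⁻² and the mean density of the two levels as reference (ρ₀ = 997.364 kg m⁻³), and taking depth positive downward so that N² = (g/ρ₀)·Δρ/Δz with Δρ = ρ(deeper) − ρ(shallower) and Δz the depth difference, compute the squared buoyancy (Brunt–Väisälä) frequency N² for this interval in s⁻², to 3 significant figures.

1.10 × 10⁻⁵ s⁻²

Δρ = 997.411 − 997.317 = 0.094 kg m⁻³ over Δz = 195 − 111 = 84 m.
N² = (9.81/997.364) × (0.094/84) = 1.1007 × 10⁻⁵ s⁻² ≈ 1.10 × 10⁻⁵ s⁻².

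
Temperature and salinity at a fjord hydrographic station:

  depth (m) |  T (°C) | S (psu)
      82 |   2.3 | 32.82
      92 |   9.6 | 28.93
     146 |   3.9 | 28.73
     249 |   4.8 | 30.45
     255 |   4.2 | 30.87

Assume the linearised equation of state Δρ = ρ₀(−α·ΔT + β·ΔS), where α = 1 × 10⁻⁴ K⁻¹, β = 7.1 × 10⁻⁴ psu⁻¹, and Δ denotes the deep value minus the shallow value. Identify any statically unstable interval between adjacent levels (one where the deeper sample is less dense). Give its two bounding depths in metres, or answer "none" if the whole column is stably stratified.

Evaluate Δρ/ρ₀ = −αΔT + βΔS across each adjacent pair:
  82–92 m: −αΔT+βΔS = −(1 × 10⁻⁴)(+7.3)+(7.1 × 10⁻⁴)(-3.89) = -3.5 × 10⁻³ → UNSTABLE
  92–146 m: −αΔT+βΔS = −(1 × 10⁻⁴)(-5.7)+(7.1 × 10⁻⁴)(-0.20) = 4.3 × 10⁻⁴ → stable
  146–249 m: −αΔT+βΔS = −(1 × 10⁻⁴)(+0.9)+(7.1 × 10⁻⁴)(+1.72) = 1.1 × 10⁻³ → stable
  249–255 m: −αΔT+βΔS = −(1 × 10⁻⁴)(-0.6)+(7.1 × 10⁻⁴)(+0.42) = 3.6 × 10⁻⁴ → stable
The 82–92 m interval has Δρ < 0: lighter water underlies denser water.

82–92 m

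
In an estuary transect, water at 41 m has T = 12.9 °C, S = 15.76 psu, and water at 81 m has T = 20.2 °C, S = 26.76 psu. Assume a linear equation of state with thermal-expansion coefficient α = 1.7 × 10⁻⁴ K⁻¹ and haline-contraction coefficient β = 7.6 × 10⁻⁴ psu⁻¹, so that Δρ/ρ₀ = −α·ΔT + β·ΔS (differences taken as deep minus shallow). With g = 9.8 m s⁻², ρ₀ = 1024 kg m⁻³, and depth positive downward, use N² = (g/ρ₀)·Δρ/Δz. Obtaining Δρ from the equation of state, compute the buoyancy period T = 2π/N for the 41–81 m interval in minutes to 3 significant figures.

ΔT = +7.3 K, ΔS = +11.00 psu (deep − shallow).
Δρ/ρ₀ = −αΔT + βΔS = -1.241 × 10⁻³ + 8.36 × 10⁻³ = 7.119 × 10⁻³, so Δρ ≈ 7.290 kg m⁻³.
N² = (g/ρ₀)·Δρ/Δz = g·(Δρ/ρ₀)/Δz = 9.8 × 7.119 × 10⁻³ / 40 = 1.7442 × 10⁻³ s⁻².
N = √(1.7442 × 10⁻³) = 0.041764 rad s⁻¹ → T = 2π/N = 150.45 s = 2.5075 min ≈ 2.51 min.

2.51 min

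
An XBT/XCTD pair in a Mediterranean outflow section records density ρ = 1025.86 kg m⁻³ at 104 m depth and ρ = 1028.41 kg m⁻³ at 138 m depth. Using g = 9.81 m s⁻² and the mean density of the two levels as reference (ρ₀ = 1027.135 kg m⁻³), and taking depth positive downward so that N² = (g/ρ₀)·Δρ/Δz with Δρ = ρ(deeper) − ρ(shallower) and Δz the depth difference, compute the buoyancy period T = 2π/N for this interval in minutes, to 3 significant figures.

Δρ = 1028.41 − 1025.86 = 2.55 kg m⁻³ over Δz = 138 − 104 = 34 m.
N² = (9.81/1027.135) × (2.55/34) = 7.1631 × 10⁻⁴ s⁻².
N = √(7.1631 × 10⁻⁴) = 0.026764 rad s⁻¹, so T = 2π/N = 234.76 s = 3.9127 min ≈ 3.91 min.
A positive N² confirms static stability across the interval.

3.91 min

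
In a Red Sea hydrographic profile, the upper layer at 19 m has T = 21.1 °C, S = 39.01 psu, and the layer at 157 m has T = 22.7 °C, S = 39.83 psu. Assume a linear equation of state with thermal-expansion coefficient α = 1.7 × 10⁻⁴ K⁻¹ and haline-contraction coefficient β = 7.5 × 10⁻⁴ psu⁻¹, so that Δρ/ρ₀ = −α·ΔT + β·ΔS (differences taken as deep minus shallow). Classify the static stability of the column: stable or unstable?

stable

ΔT = 22.7 − 21.1 = +1.6 K and ΔS = 39.83 − 39.01 = +0.82 psu (deep − shallow).
−αΔT = -2.72 × 10⁻⁴; βΔS = 6.15 × 10⁻⁴; sum Δρ/ρ₀ = 3.43 × 10⁻⁴.
Δρ/ρ₀ > 0, so Δρ > 0: deeper water is denser → statically stable.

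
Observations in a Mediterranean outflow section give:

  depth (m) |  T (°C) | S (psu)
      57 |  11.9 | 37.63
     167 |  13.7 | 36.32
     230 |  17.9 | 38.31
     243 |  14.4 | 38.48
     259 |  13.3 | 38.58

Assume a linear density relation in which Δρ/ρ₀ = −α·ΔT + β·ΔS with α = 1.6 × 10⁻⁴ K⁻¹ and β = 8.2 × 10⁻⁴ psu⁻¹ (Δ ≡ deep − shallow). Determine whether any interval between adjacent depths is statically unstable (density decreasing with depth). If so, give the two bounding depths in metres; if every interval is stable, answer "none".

57–167 m

Evaluate Δρ/ρ₀ = −αΔT + βΔS across each adjacent pair:
  57–167 m: −αΔT+βΔS = −(1.6 × 10⁻⁴)(+1.8)+(8.2 × 10⁻⁴)(-1.31) = -1.4 × 10⁻³ → UNSTABLE
  167–230 m: −αΔT+βΔS = −(1.6 × 10⁻⁴)(+4.2)+(8.2 × 10⁻⁴)(+1.99) = 9.6 × 10⁻⁴ → stable
  230–243 m: −αΔT+βΔS = −(1.6 × 10⁻⁴)(-3.5)+(8.2 × 10⁻⁴)(+0.17) = 7.0 × 10⁻⁴ → stable
  243–259 m: −αΔT+βΔS = −(1.6 × 10⁻⁴)(-1.1)+(8.2 × 10⁻⁴)(+0.10) = 2.6 × 10⁻⁴ → stable
The 57–167 m interval has Δρ < 0: lighter water underlies denser water.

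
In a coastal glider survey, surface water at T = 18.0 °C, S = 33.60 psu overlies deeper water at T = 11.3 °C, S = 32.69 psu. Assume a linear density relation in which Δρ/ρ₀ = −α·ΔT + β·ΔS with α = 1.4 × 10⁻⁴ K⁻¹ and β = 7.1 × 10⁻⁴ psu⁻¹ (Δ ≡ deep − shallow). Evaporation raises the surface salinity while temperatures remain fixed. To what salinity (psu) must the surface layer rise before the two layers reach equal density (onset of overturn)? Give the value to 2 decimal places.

34.01 psu

Neutral buoyancy requires −α(T_deep − T_surf) + β(S_deep − S_surf′) = 0.
S_surf′ = S_deep − (α/β)·ΔT = 32.69 − (1.4 × 10⁻⁴/7.1 × 10⁻⁴)·(-6.7) = 34.0111 psu.
Increase required: 34.0111 − 33.60 = 0.4111 psu.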